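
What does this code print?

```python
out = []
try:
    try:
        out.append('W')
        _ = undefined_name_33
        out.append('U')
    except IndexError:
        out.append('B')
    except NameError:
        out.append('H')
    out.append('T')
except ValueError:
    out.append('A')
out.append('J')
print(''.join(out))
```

Execution trace: 'W' (inner try body) → 'H' (inner except NameError) → 'T' (try body, no exception) → 'J' (after the try/except). Output: WHTJ

Answer: WHTJ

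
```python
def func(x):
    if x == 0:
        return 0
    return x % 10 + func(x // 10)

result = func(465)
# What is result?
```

Sum of digits of 465: 5 + 6 + 4 = 15

Answer: 15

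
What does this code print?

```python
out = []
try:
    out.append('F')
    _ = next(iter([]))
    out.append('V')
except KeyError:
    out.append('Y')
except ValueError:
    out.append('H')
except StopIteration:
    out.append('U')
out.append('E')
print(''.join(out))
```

Execution trace: 'F' (try body) → 'U' (except StopIteration) → 'E' (after the try/except). Output: FUE

Answer: FUE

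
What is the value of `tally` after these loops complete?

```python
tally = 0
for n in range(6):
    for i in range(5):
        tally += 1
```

6 * 5 = 30
`tally` takes the values: 0 → 1 → 2 → 3 → 4 → 5 → 6 → 7 → 8 → 9 → 10 → 11 → 12 → 13 → 14 → 15 → 16 → 17 → 18 → 19 → 20 → 21 → 22 → 23 → 24 → 25 → 26 → 27 → 28 → 29 → 30

Answer: 30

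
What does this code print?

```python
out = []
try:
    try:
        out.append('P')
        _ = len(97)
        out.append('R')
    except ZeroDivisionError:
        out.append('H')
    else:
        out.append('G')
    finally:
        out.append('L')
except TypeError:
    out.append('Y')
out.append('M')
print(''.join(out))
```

Execution trace: 'P' (try body) → 'L' (finally) → 'Y' (outer except TypeError) → 'M' (after the try/except). Output: PLYM

Answer: PLYM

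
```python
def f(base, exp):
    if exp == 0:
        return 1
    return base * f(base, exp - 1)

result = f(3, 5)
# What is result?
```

f(3, 5) = 3 * 3 * 3 * 3 * 3 = 243

Answer: 243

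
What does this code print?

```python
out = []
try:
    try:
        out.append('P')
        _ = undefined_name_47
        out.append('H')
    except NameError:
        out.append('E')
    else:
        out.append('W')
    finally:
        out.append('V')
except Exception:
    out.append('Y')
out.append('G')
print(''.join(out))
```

Execution trace: 'P' (inner try body) → 'E' (inner except NameError) → 'V' (inner finally) → 'G' (after the try/except). Output: PEVG

Answer: PEVG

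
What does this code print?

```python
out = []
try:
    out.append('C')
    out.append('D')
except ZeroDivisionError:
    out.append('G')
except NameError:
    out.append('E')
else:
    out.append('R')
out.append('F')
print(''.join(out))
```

Execution trace: 'C' (try body) → 'D' (try body, no exception) → 'R' (else) → 'F' (after the try/except). Output: CDRF

Answer: CDRF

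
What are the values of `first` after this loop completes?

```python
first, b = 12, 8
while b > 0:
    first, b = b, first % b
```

GCD of 12 and 8
`first` takes the values: 12 → 8 → 4

Answer: 4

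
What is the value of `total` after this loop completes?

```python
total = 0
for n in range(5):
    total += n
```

Sum of 0 to 4 = 10
`total` takes the values: 0 → 1 → 3 → 6 → 10

Answer: 10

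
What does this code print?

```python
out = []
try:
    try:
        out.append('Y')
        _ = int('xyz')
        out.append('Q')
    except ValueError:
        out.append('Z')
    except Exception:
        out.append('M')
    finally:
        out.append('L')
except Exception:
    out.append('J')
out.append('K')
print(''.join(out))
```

Execution trace: 'Y' (inner try body) → 'Z' (inner except ValueError) → 'L' (inner finally) → 'K' (after the try/except). Output: YZLK

Answer: YZLK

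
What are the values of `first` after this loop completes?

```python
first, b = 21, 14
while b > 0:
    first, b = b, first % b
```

GCD of 21 and 14
`first` takes the values: 21 → 14 → 7

Answer: 7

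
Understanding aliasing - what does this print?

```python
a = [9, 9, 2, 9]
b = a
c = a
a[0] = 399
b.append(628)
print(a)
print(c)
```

Key concept: multiple aliases.
Step by step:
`a = [9, 9, 2, 9]` → a = [9, 9, 2, 9]
`b = a` → b = [9, 9, 2, 9] (same object as a)
`c = a` → c = [9, 9, 2, 9] (same object as a, b)
`a[0] = 399` → a = [399, 9, 2, 9] (same object as b, c); b = [399, 9, 2, 9] (same object as a, c); c = [399, 9, 2, 9] (same object as a, b)
`b.append(628)` → a = [399, 9, 2, 9, 628] (same object as b, c); b = [399, 9, 2, 9, 628] (same object as a, c); c = [399, 9, 2, 9, 628] (same object as a, b)
`print(a)` → prints [399, 9, 2, 9, 628]
`print(c)` → prints [399, 9, 2, 9, 628]

Answer:
[399, 9, 2, 9, 628]
[399, 9, 2, 9, 628]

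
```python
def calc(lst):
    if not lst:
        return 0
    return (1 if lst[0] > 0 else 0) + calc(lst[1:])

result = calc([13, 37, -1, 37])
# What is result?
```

Count of positive elements in [13, 37, -1, 37] = 3

Answer: 3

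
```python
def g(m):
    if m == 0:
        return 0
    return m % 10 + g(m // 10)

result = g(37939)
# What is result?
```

Sum of digits of 37939: 9 + 3 + 9 + 7 + 3 = 31

Answer: 31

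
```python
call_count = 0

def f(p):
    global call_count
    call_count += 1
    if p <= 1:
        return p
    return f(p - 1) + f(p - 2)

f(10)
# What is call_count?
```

Calls(p) = 1 + Calls(p-1) + Calls(p-2); Calls(0)=Calls(1)=1. For p=10 this gives 177.

Answer: 177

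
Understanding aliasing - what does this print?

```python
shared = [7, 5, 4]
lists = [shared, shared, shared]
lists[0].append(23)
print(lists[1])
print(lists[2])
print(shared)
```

Key concept: list of same reference.
Step by step:
`shared = [7, 5, 4]` → shared = [7, 5, 4]
`lists = [shared, shared, shared]` → lists = [[7, 5, 4], [7, 5, 4], [7, 5, 4]]
`lists[0].append(23)` → shared = [7, 5, 4, 23]; lists = [[7, 5, 4, 23], [7, 5, 4, 23], [7, 5, 4, 23]]
`print(lists[1])` → prints [7, 5, 4, 23]
`print(lists[2])` → prints [7, 5, 4, 23]
`print(shared)` → prints [7, 5, 4, 23]

Answer:
[7, 5, 4, 23]
[7, 5, 4, 23]
[7, 5, 4, 23]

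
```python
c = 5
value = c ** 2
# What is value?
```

Trace:
`c = 5` → c = 5
`value = c ** 2` → value = 25
So value = 25

Answer: 25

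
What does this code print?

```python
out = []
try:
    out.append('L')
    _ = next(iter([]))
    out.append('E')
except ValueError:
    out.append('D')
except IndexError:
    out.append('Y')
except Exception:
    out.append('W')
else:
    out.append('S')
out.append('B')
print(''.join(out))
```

Execution trace: 'L' (try body) → 'W' (except Exception) → 'B' (after the try/except). Output: LWB

Answer: LWB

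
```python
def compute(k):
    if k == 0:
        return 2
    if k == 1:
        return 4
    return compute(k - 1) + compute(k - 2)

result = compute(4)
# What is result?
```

Build up from base cases: compute(0)=2, compute(1)=4, compute(2)=6, compute(3)=10, compute(4)=16

Answer: 16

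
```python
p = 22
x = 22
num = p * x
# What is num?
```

Trace:
`p = 22` → p = 22
`x = 22` → x = 22
`num = p * x` → num = 484
So num = 484

Answer: 484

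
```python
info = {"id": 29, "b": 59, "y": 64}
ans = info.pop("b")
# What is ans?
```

Trace:
`info = {"id": 29, "b": 59, "y": 64}` → info = {'id': 29, 'b': 59, 'y': 64}
`ans = info.pop("b")` → info = {'id': 29, 'y': 64}; ans = 59
So ans = 59

Answer: 59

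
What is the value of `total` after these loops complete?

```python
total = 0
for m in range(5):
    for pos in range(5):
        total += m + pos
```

Sum of all m+pos for m,pos in 5x5
`total` takes the values: 0 → 1 → 3 → 6 → 10 → 11 → 13 → 16 → 20 → 25 → 27 → 30 → 34 → 39 → 45 → 48 → 52 → 57 → 63 → 70 → 74 → 79 → 85 → 92 → 100

Answer: 100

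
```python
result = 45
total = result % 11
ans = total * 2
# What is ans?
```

Trace:
`result = 45` → result = 45
`total = result % 11` → total = 1
`ans = total * 2` → ans = 2
So ans = 2

Answer: 2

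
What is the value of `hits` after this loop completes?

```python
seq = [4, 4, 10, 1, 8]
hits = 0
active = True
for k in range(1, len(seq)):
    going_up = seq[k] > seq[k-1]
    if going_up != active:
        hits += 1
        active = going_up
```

Count direction changes in [4, 4, 10, 1, 8]
`hits` takes the values: 0 → 1 → 2 → 3 → 4

Answer: 4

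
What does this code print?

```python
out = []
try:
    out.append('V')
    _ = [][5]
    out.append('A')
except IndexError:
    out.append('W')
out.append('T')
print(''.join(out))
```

Execution trace: 'V' (try body) → 'W' (except IndexError) → 'T' (after the try/except). Output: VWT

Answer: VWT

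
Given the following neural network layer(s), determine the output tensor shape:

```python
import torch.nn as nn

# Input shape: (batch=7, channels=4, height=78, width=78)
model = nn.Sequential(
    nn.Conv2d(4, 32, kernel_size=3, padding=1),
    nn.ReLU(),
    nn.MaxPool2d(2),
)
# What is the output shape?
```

Input: (7, 4, 78, 78) -> after Conv2d: (7, 32, 78, 78) -> after ReLU: (7, 32, 78, 78) -> Output: (7, 32, 39, 39)

Answer: (7, 32, 39, 39)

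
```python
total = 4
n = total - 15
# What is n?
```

Trace:
`total = 4` → total = 4
`n = total - 15` → n = -11
So n = -11

Answer: -11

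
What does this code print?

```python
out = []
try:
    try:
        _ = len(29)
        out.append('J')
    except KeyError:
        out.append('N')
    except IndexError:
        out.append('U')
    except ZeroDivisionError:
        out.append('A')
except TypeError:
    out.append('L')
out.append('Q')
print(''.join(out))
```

Execution trace: 'L' (outer except TypeError) → 'Q' (after the try/except). Output: LQ

Answer: LQ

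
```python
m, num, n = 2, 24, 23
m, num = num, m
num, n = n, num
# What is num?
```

Trace:
`m, num, n = 2, 24, 23` → m = 2; num = 24; n = 23
`m, num = num, m` → m = 24; num = 2
`num, n = n, num` → num = 23; n = 2
So num = 23

Answer: 23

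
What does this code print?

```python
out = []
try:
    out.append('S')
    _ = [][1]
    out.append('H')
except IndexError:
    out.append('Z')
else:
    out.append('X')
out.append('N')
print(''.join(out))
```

Execution trace: 'S' (try body) → 'Z' (except IndexError) → 'N' (after the try/except). Output: SZN

Answer: SZN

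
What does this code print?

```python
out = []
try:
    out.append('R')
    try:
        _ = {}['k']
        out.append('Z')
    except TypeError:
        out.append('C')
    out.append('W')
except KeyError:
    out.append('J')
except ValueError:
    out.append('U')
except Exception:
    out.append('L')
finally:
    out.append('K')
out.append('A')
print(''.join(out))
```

Execution trace: 'R' (try body) → 'J' (except KeyError) → 'K' (finally) → 'A' (after the try/except). Output: RJKA

Answer: RJKA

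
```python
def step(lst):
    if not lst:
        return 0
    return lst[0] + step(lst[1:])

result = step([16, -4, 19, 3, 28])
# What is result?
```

16 + (-4) + 19 + 3 + 28 + 0 = 62

Answer: 62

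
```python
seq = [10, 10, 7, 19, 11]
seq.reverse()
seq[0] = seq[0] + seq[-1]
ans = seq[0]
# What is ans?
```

Trace:
`seq = [10, 10, 7, 19, 11]` → seq = [10, 10, 7, 19, 11]
`seq.reverse()` → seq = [11, 19, 7, 10, 10]
`seq[0] = seq[0] + seq[-1]` → seq = [21, 19, 7, 10, 10]
`ans = seq[0]` → ans = 21
So ans = 21

Answer: 21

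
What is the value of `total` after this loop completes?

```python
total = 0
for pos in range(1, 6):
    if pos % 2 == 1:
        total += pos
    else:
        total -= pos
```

Add odd, subtract even
`total` takes the values: 0 → 1 → -1 → 2 → -2 → 3

Answer: 3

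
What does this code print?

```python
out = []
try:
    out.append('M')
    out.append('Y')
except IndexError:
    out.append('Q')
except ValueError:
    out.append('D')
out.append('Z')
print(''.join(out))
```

Execution trace: 'M' (try body) → 'Y' (try body, no exception) → 'Z' (after the try/except). Output: MYZ

Answer: MYZ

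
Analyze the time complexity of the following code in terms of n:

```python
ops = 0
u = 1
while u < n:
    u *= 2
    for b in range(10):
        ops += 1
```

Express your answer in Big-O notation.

Each loop level contributes: log n × 1. Multiplying the contributions gives O(log n).

Answer: O(log n)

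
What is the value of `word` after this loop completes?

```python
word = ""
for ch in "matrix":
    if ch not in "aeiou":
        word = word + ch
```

Remove vowels from 'matrix'
`word` takes the values: "" → "m" → "mt" → "mtr" → "mtrx"

Answer: "mtrx"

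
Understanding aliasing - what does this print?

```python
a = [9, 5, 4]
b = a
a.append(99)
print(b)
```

Key concept: basic list aliasing.
Step by step:
`a = [9, 5, 4]` → a = [9, 5, 4]
`b = a` → b = [9, 5, 4] (same object as a)
`a.append(99)` → a = [9, 5, 4, 99] (same object as b); b = [9, 5, 4, 99] (same object as a)
`print(b)` → prints [9, 5, 4, 99]

Answer: [9, 5, 4, 99]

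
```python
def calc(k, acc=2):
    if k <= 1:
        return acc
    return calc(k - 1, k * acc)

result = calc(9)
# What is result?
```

Accumulator trace (n, acc): (9, 2) -> (8, 18) -> (7, 144) -> (6, 1008) -> (5, 6048) -> (4, 30240) -> (3, 120960) -> (2, 362880) -> (1, 725760) -> return 725760

Answer: 725760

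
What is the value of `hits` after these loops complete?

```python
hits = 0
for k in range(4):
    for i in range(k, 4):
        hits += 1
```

Upper triangle: 4 + 3 + ... + 1
`hits` takes the values: 0 → 1 → 2 → 3 → 4 → 5 → 6 → 7 → 8 → 9 → 10

Answer: 10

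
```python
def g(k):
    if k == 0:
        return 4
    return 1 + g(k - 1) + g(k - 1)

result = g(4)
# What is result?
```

g(k) = 1 + 2·g(k-1), g(0)=4. Closed form: (4+1)·2^4 - 1 = 79.

Answer: 79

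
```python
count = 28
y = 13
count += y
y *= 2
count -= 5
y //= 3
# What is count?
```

Trace:
`count = 28` → count = 28
`y = 13` → y = 13
`count += y` → count = 41
`y *= 2` → y = 26
`count -= 5` → count = 36
`y //= 3` → y = 8
So count = 36

Answer: 36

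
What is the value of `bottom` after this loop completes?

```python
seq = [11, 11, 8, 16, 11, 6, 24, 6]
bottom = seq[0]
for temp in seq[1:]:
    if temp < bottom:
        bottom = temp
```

Minimum of [11, 11, 8, 16, 11, 6, 24, 6]
`bottom` takes the values: 11 → 8 → 6

Answer: 6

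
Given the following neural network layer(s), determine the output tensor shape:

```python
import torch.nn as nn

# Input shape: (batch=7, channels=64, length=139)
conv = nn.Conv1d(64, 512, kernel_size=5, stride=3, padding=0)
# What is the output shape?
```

Input: (7, 64, 139) -> Output: (7, 512, 45)

Answer: (7, 512, 45)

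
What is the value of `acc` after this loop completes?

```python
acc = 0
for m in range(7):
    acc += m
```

Sum of 0 to 6 = 21
`acc` takes the values: 0 → 1 → 3 → 6 → 10 → 15 → 21

Answer: 21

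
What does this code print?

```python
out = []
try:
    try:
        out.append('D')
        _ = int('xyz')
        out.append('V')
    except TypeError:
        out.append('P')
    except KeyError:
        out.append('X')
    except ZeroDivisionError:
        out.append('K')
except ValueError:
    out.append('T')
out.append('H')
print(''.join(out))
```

Execution trace: 'D' (try body) → 'T' (outer except ValueError) → 'H' (after the try/except). Output: DTH

Answer: DTH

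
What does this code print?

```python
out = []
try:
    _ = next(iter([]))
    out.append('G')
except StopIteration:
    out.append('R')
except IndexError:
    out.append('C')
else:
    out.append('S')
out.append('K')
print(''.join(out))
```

Execution trace: 'R' (except StopIteration) → 'K' (after the try/except). Output: RK

Answer: RK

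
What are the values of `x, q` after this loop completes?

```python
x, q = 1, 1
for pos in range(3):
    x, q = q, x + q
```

Fibonacci: after 3 iterations
`x, q` takes the values: (1, 1) → (1, 2) → (2, 3) → (3, 5)

Answer: 3, 5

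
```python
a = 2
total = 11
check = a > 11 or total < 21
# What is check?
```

Trace:
`a = 2` → a = 2
`total = 11` → total = 11
`check = a > 11 or total < 21` → check = True
So check = True

Answer: True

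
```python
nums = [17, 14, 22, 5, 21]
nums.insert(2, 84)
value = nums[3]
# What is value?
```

Trace:
`nums = [17, 14, 22, 5, 21]` → nums = [17, 14, 22, 5, 21]
`nums.insert(2, 84)` → nums = [17, 14, 84, 22, 5, 21]
`value = nums[3]` → value = 22
So value = 22

Answer: 22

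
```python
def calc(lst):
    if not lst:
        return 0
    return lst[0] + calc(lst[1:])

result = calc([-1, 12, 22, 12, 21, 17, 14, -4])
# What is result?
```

(-1) + 12 + 22 + 12 + 21 + 17 + 14 + (-4) + 0 = 93

Answer: 93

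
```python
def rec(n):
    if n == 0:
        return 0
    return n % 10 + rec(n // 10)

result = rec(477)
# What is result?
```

Sum of digits of 477: 7 + 7 + 4 = 18

Answer: 18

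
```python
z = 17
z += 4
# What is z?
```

Trace:
`z = 17` → z = 17
`z += 4` → z = 21
So z = 21

Answer: 21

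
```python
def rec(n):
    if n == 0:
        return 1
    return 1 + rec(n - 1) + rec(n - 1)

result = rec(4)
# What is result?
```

rec(n) = 1 + 2·rec(n-1), rec(0)=1. Closed form: (1+1)·2^4 - 1 = 31.

Answer: 31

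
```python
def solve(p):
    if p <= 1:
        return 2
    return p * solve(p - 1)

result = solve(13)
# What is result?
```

solve(13) = 13 * 12 * 11 * 10 * 9 * 8 * 7 * 6 * 5 * 4 * 3 * 2 * 2 = 12454041600

Answer: 12454041600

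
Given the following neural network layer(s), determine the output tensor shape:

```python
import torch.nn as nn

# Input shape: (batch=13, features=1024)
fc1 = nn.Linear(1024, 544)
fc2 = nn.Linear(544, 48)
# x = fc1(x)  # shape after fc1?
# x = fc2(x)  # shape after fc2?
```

Input: (13, 1024) -> after fc1: (13, 544) -> Output: (13, 48)

Answer: (13, 48)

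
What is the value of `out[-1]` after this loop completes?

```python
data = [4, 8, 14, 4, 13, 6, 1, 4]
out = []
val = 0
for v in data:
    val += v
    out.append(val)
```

Cumulative sum ends at 54
`out` takes the values: [] → [4] → [4, 12] → [4, 12, 26] → [4, 12, 26, 30] → [4, 12, 26, 30, 43] → [4, 12, 26, 30, 43, 49] → [4, 12, 26, 30, 43, 49, 50] → [4, 12, 26, 30, 43, 49, 50, 54]
So `out[-1]` = 54

Answer: 54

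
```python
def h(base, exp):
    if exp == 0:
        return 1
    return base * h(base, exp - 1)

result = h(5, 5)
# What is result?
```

h(5, 5) = 5 * 5 * 5 * 5 * 5 = 3125

Answer: 3125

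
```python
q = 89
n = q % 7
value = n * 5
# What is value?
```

Trace:
`q = 89` → q = 89
`n = q % 7` → n = 5
`value = n * 5` → value = 25
So value = 25

Answer: 25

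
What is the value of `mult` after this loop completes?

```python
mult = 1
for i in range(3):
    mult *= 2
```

2^3 = 8
`mult` takes the values: 1 → 2 → 4 → 8

Answer: 8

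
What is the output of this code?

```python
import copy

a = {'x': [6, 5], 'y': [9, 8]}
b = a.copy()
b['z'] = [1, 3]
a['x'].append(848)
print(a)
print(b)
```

Key concept: shallow copy of dict with mutable values.
Step by step:
`a = {'x': [6, 5], 'y': [9, 8]}` → a = {'x': [6, 5], 'y': [9, 8]}
`b = a.copy()` → b = {'x': [6, 5], 'y': [9, 8]}
`b['z'] = [1, 3]` → b = {'x': [6, 5], 'y': [9, 8], 'z': [1, 3]}
`a['x'].append(848)` → a = {'x': [6, 5, 848], 'y': [9, 8]}; b = {'x': [6, 5, 848], 'y': [9, 8], 'z': [1, 3]}
`print(a)` → prints {'x': [6, 5, 848], 'y': [9, 8]}
`print(b)` → prints {'x': [6, 5, 848], 'y': [9, 8], 'z': [1, 3]}

Answer:
{'x': [6, 5, 848], 'y': [9, 8]}
{'x': [6, 5, 848], 'y': [9, 8], 'z': [1, 3]}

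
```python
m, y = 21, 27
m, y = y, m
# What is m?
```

Trace:
`m, y = 21, 27` → m = 21; y = 27
`m, y = y, m` → m = 27; y = 21
So m = 27

Answer: 27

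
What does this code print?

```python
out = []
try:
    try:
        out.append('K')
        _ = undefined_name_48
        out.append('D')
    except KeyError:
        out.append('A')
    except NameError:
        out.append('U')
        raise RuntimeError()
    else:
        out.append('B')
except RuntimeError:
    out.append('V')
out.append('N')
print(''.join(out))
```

Execution trace: 'K' (inner try body) → 'U' (inner except NameError) → 'V' (outer except RuntimeError) → 'N' (after the try/except). Output: KUVN

Answer: KUVN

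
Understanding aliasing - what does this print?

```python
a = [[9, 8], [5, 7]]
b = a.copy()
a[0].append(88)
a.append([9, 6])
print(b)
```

Key concept: shallow copy with nested lists.
Step by step:
`a = [[9, 8], [5, 7]]` → a = [[9, 8], [5, 7]]
`b = a.copy()` → b = [[9, 8], [5, 7]]
`a[0].append(88)` → a = [[9, 8, 88], [5, 7]]; b = [[9, 8, 88], [5, 7]]
`a.append([9, 6])` → a = [[9, 8, 88], [5, 7], [9, 6]]
`print(b)` → prints [[9, 8, 88], [5, 7]]

Answer: [[9, 8, 88], [5, 7]]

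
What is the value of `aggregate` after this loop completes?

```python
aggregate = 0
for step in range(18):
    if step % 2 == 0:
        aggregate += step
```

Sum of even numbers 0 to 17
`aggregate` takes the values: 0 → 2 → 6 → 12 → 20 → 30 → 42 → 56 → 72

Answer: 72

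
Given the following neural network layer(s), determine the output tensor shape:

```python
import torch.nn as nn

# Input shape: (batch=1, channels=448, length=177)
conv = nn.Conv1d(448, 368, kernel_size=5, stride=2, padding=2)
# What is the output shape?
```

Input: (1, 448, 177) -> Output: (1, 368, 89)

Answer: (1, 368, 89)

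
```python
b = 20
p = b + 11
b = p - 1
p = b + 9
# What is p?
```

Trace:
`b = 20` → b = 20
`p = b + 11` → p = 31
`b = p - 1` → b = 30
`p = b + 9` → p = 39
So p = 39

Answer: 39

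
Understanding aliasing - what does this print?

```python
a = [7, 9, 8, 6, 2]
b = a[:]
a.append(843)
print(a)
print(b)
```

Key concept: slice [:] creates copy.
Step by step:
`a = [7, 9, 8, 6, 2]` → a = [7, 9, 8, 6, 2]
`b = a[:]` → b = [7, 9, 8, 6, 2]
`a.append(843)` → a = [7, 9, 8, 6, 2, 843]
`print(a)` → prints [7, 9, 8, 6, 2, 843]
`print(b)` → prints [7, 9, 8, 6, 2]

Answer:
[7, 9, 8, 6, 2, 843]
[7, 9, 8, 6, 2]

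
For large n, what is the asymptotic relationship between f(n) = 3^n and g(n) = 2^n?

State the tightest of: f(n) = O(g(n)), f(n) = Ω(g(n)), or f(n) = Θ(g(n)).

3^n vs 2^n: f(n) = Ω(g(n)) but not O(g(n)) — 3^n grows strictly faster than 2^n.

Answer: f(n) = Ω(g(n)) but not O(g(n)) — 3^n grows strictly faster than 2^n.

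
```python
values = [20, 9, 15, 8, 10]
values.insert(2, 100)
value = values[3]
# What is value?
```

Trace:
`values = [20, 9, 15, 8, 10]` → values = [20, 9, 15, 8, 10]
`values.insert(2, 100)` → values = [20, 9, 100, 15, 8, 10]
`value = values[3]` → value = 15
So value = 15

Answer: 15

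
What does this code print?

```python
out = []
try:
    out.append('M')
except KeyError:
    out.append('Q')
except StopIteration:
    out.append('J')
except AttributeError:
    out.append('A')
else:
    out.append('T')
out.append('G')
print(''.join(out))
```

Execution trace: 'M' (try body, no exception) → 'T' (else) → 'G' (after the try/except). Output: MTG

Answer: MTG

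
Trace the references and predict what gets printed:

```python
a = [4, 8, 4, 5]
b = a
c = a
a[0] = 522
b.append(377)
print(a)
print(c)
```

Key concept: multiple aliases.
Step by step:
`a = [4, 8, 4, 5]` → a = [4, 8, 4, 5]
`b = a` → b = [4, 8, 4, 5] (same object as a)
`c = a` → c = [4, 8, 4, 5] (same object as a, b)
`a[0] = 522` → a = [522, 8, 4, 5] (same object as b, c); b = [522, 8, 4, 5] (same object as a, c); c = [522, 8, 4, 5] (same object as a, b)
`b.append(377)` → a = [522, 8, 4, 5, 377] (same object as b, c); b = [522, 8, 4, 5, 377] (same object as a, c); c = [522, 8, 4, 5, 377] (same object as a, b)
`print(a)` → prints [522, 8, 4, 5, 377]
`print(c)` → prints [522, 8, 4, 5, 377]

Answer:
[522, 8, 4, 5, 377]
[522, 8, 4, 5, 377]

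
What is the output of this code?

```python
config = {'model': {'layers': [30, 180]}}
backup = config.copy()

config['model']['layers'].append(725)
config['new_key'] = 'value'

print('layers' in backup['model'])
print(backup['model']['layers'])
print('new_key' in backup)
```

Key concept: shallow copy gotcha with nested dict.
Step by step:
`config = {'model': {'layers': [30, 180]}}` → config = {'model': {'layers': [30, 180]}}
`backup = config.copy()` → backup = {'model': {'layers': [30, 180]}}
`config['model']['layers'].append(725)` → config = {'model': {'layers': [30, 180, 725]}}; backup = {'model': {'layers': [30, 180, 725]}}
`config['new_key'] = 'value'` → config = {'model': {'layers': [30, 180, 725]}, 'new_key': 'value'}
`print('layers' in backup['model'])` → prints True
`print(backup['model']['layers'])` → prints [30, 180, 725]
`print('new_key' in backup)` → prints False

Answer:
True
[30, 180, 725]
False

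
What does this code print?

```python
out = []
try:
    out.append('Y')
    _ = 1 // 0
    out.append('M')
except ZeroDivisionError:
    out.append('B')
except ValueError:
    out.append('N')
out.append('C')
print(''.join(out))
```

Execution trace: 'Y' (try body) → 'B' (except ZeroDivisionError) → 'C' (after the try/except). Output: YBC

Answer: YBC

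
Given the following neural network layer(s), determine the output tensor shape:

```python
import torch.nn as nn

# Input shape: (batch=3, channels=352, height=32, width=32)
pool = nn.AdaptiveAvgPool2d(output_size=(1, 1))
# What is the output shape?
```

Input: (3, 352, 32, 32) -> Output: (3, 352, 1, 1)

Answer: (3, 352, 1, 1)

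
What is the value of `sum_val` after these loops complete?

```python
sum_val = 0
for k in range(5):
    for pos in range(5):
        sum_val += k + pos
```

Sum of all k+pos for k,pos in 5x5
`sum_val` takes the values: 0 → 1 → 3 → 6 → 10 → 11 → 13 → 16 → 20 → 25 → 27 → 30 → 34 → 39 → 45 → 48 → 52 → 57 → 63 → 70 → 74 → 79 → 85 → 92 → 100

Answer: 100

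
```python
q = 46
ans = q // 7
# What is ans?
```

Trace:
`q = 46` → q = 46
`ans = q // 7` → ans = 6
So ans = 6

Answer: 6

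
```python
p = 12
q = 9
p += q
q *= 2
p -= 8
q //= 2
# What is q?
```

Trace:
`p = 12` → p = 12
`q = 9` → q = 9
`p += q` → p = 21
`q *= 2` → q = 18
`p -= 8` → p = 13
`q //= 2` → q = 9
So q = 9

Answer: 9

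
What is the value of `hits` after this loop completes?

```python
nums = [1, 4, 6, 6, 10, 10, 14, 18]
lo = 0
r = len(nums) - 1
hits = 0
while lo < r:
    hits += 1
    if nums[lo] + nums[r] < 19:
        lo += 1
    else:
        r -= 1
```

Steps to find pair summing to 19
`hits` takes the values: 0 → 1 → 2 → 3 → 4 → 5 → 6 → 7

Answer: 7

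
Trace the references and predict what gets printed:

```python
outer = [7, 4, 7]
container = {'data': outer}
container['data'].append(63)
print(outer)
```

Key concept: dict holds reference to list.
Step by step:
`outer = [7, 4, 7]` → outer = [7, 4, 7]
`container = {'data': outer}` → container = {'data': [7, 4, 7]}
`container['data'].append(63)` → outer = [7, 4, 7, 63]; container = {'data': [7, 4, 7, 63]}
`print(outer)` → prints [7, 4, 7, 63]

Answer: [7, 4, 7, 63]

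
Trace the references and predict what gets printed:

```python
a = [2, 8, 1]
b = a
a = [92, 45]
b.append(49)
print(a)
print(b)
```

Key concept: rebinding vs mutation: a is rebound to a new list, b still points at the original.
Step by step:
`a = [2, 8, 1]` → a = [2, 8, 1]
`b = a` → b = [2, 8, 1] (same object as a)
`a = [92, 45]` → a = [92, 45]
`b.append(49)` → b = [2, 8, 1, 49]
`print(a)` → prints [92, 45]
`print(b)` → prints [2, 8, 1, 49]

Answer:
[92, 45]
[2, 8, 1, 49]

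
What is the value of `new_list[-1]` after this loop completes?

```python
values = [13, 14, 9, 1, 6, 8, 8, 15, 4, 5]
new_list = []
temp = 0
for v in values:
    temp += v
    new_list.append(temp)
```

Cumulative sum ends at 83
`new_list` takes the values: [] → [13] → [13, 27] → [13, 27, 36] → [13, 27, 36, 37] → [13, 27, 36, 37, 43] → [13, 27, 36, 37, 43, 51] → [13, 27, 36, 37, 43, 51, 59] → [13, 27, 36, 37, 43, 51, 59, 74] → [13, 27, 36, 37, 43, 51, 59, 74, 78] → [13, 27, 36, 37, 43, 51, 59, 74, 78, 83]
So `new_list[-1]` = 83

Answer: 83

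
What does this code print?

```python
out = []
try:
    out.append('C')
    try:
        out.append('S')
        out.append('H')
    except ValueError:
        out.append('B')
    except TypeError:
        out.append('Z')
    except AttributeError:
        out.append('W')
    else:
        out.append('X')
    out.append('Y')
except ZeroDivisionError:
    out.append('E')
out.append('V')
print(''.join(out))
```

Execution trace: 'C' (try body) → 'S' (inner try body) → 'H' (inner try body, no exception) → 'X' (inner else) → 'Y' (try body, no exception) → 'V' (after the try/except). Output: CSHXYV

Answer: CSHXYV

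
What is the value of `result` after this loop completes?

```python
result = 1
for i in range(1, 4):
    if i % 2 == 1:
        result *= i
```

Product of odd numbers 1 to 3
`result` takes the values: 1 → 3

Answer: 3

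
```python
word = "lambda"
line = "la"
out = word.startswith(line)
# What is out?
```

Trace:
`word = "lambda"` → word = 'lambda'
`line = "la"` → line = 'la'
`out = word.startswith(line)` → out = True
So out = True

Answer: True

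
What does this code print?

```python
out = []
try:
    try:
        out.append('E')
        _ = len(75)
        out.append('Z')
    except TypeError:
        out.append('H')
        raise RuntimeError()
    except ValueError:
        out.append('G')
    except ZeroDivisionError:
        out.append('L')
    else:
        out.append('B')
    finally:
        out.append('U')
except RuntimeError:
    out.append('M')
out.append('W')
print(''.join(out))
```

Execution trace: 'E' (inner try body) → 'H' (inner except TypeError) → 'U' (inner finally) → 'M' (outer except RuntimeError) → 'W' (after the try/except). Output: EHUMW

Answer: EHUMW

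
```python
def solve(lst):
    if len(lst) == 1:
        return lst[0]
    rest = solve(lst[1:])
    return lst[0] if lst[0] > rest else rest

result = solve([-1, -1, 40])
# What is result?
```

Recursive max over [-1, -1, 40] = 40

Answer: 40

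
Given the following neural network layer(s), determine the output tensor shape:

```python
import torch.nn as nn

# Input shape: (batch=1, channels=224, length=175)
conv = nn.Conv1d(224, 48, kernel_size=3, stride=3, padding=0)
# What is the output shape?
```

Input: (1, 224, 175) -> Output: (1, 48, 58)

Answer: (1, 48, 58)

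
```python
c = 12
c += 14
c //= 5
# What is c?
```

Trace:
`c = 12` → c = 12
`c += 14` → c = 26
`c //= 5` → c = 5
So c = 5

Answer: 5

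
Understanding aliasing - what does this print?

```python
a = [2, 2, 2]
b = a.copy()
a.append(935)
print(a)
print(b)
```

Key concept: list.copy() creates independent copy.
Step by step:
`a = [2, 2, 2]` → a = [2, 2, 2]
`b = a.copy()` → b = [2, 2, 2]
`a.append(935)` → a = [2, 2, 2, 935]
`print(a)` → prints [2, 2, 2, 935]
`print(b)` → prints [2, 2, 2]

Answer:
[2, 2, 2, 935]
[2, 2, 2]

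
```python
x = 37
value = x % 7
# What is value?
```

Trace:
`x = 37` → x = 37
`value = x % 7` → value = 2
So value = 2

Answer: 2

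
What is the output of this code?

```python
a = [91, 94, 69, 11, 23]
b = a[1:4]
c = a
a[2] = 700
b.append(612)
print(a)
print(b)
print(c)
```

Key concept: slice vs alias.
Step by step:
`a = [91, 94, 69, 11, 23]` → a = [91, 94, 69, 11, 23]
`b = a[1:4]` → b = [94, 69, 11]
`c = a` → c = [91, 94, 69, 11, 23] (same object as a)
`a[2] = 700` → a = [91, 94, 700, 11, 23] (same object as c); c = [91, 94, 700, 11, 23] (same object as a)
`b.append(612)` → b = [94, 69, 11, 612]
`print(a)` → prints [91, 94, 700, 11, 23]
`print(b)` → prints [94, 69, 11, 612]
`print(c)` → prints [91, 94, 700, 11, 23]

Answer:
[91, 94, 700, 11, 23]
[94, 69, 11, 612]
[91, 94, 700, 11, 23]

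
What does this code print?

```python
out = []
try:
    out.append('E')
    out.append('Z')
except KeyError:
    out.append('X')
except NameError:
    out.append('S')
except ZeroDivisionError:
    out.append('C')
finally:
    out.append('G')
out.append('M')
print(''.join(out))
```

Execution trace: 'E' (try body) → 'Z' (try body, no exception) → 'G' (finally) → 'M' (after the try/except). Output: EZGM

Answer: EZGM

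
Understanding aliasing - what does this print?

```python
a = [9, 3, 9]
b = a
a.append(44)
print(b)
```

Key concept: basic list aliasing.
Step by step:
`a = [9, 3, 9]` → a = [9, 3, 9]
`b = a` → b = [9, 3, 9] (same object as a)
`a.append(44)` → a = [9, 3, 9, 44] (same object as b); b = [9, 3, 9, 44] (same object as a)
`print(b)` → prints [9, 3, 9, 44]

Answer: [9, 3, 9, 44]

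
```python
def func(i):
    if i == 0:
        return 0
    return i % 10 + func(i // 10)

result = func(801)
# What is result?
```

Sum of digits of 801: 1 + 0 + 8 = 9

Answer: 9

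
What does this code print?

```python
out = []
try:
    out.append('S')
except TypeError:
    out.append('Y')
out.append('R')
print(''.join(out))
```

Execution trace: 'S' (try body, no exception) → 'R' (after the try/except). Output: SR

Answer: SR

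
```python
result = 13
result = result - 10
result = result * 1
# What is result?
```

Trace:
`result = 13` → result = 13
`result = result - 10` → result = 3
`result = result * 1` → result = 3
So result = 3

Answer: 3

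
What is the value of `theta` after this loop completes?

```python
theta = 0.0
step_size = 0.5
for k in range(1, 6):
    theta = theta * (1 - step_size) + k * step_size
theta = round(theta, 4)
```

Moving average with lr=0.5
`theta` takes the values: 0.0 → 0.5 → 1.25 → 2.125 → 3.0625 → 4.03125 → 4.0312

Answer: 4.0312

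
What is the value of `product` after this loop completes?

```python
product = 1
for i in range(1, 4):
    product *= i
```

3! = 6
`product` takes the values: 1 → 2 → 6

Answer: 6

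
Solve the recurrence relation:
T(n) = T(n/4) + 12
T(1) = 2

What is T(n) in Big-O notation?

Each step divides n by 4 and adds 12. After log_4(n) steps we reach T(1)=2. So T(n) = 12·log_4(n) + 2 = O(log n).

Answer: O(log n)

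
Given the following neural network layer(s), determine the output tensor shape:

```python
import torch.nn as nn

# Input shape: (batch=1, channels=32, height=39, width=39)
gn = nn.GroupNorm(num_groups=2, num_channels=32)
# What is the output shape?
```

Input: (1, 32, 39, 39) -> Output: (1, 32, 39, 39)

Answer: (1, 32, 39, 39)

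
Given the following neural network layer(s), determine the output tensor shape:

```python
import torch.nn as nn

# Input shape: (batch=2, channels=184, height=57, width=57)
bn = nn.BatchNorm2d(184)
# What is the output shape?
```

Input: (2, 184, 57, 57) -> Output: (2, 184, 57, 57)

Answer: (2, 184, 57, 57)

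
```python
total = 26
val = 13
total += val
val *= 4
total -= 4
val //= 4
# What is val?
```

Trace:
`total = 26` → total = 26
`val = 13` → val = 13
`total += val` → total = 39
`val *= 4` → val = 52
`total -= 4` → total = 35
`val //= 4` → val = 13
So val = 13

Answer: 13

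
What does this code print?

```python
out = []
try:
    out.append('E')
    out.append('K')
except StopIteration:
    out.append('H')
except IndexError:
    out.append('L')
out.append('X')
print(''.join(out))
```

Execution trace: 'E' (try body) → 'K' (try body, no exception) → 'X' (after the try/except). Output: EKX

Answer: EKX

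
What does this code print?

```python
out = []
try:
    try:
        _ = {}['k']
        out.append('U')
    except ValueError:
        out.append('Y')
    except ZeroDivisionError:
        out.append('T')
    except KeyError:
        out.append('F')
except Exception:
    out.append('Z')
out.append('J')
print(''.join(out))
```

Execution trace: 'F' (inner except KeyError) → 'J' (after the try/except). Output: FJ

Answer: FJ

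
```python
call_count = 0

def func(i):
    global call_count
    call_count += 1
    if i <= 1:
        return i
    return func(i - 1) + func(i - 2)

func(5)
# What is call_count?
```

Calls(i) = 1 + Calls(i-1) + Calls(i-2); Calls(0)=Calls(1)=1. For i=5 this gives 15.

Answer: 15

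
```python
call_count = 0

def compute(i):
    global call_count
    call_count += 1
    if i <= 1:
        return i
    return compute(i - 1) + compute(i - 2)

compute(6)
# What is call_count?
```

Calls(i) = 1 + Calls(i-1) + Calls(i-2); Calls(0)=Calls(1)=1. For i=6 this gives 25.

Answer: 25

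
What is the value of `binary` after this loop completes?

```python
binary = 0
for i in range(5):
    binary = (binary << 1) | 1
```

Build 5 consecutive 1-bits: 0b11111
`binary` takes the values: 0 → 1 → 3 → 7 → 15 → 31

Answer: 31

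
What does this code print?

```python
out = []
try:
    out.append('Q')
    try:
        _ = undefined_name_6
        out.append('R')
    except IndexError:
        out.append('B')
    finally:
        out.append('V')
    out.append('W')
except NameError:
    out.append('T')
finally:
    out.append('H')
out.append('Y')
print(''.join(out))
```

Execution trace: 'Q' (try body) → 'V' (inner finally) → 'T' (except NameError) → 'H' (finally) → 'Y' (after the try/except). Output: QVTHY

Answer: QVTHY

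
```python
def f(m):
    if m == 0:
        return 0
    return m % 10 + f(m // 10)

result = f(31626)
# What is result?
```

Sum of digits of 31626: 6 + 2 + 6 + 1 + 3 = 18

Answer: 18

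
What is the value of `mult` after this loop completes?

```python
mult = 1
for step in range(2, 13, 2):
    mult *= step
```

Product of even numbers 2 to 12
`mult` takes the values: 1 → 2 → 8 → 48 → 384 → 3840 → 46080

Answer: 46080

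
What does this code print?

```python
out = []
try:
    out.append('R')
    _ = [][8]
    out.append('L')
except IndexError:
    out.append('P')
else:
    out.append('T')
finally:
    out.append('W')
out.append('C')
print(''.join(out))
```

Execution trace: 'R' (try body) → 'P' (except IndexError) → 'W' (finally) → 'C' (after the try/except). Output: RPWC

Answer: RPWC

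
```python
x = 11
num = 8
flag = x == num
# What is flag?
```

Trace:
`x = 11` → x = 11
`num = 8` → num = 8
`flag = x == num` → flag = False
So flag = False

Answer: False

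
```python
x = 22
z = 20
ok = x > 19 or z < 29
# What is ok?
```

Trace:
`x = 22` → x = 22
`z = 20` → z = 20
`ok = x > 19 or z < 29` → ok = True
So ok = True

Answer: True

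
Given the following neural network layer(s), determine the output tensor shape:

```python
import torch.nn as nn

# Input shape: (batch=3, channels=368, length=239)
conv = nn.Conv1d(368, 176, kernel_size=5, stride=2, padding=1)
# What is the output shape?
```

Input: (3, 368, 239) -> Output: (3, 176, 119)

Answer: (3, 176, 119)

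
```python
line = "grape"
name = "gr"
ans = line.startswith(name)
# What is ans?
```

Trace:
`line = "grape"` → line = 'grape'
`name = "gr"` → name = 'gr'
`ans = line.startswith(name)` → ans = True
So ans = True

Answer: True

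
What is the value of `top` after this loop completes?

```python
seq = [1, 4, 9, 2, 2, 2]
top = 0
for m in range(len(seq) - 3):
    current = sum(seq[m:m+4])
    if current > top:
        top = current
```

Max sum of 4-element window in [1, 4, 9, 2, 2, 2]
`top` takes the values: 0 → 16 → 17

Answer: 17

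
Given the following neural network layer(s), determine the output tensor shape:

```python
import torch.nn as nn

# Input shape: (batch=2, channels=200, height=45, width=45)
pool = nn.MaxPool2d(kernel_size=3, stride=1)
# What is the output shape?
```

Input: (2, 200, 45, 45) -> Output: (2, 200, 43, 43)

Answer: (2, 200, 43, 43)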